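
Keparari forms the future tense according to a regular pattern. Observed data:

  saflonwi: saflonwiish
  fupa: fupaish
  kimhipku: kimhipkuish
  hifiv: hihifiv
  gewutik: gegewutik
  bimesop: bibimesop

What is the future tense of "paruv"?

paparuv

saflonwi and hifiv both have last vowel 'i' yet inflect differently (saflonwiish, hihifiv), so the last vowel is not what conditions the rule; whether the stem ends in a vowel or a consonant is.
"paruv" ends in a consonant. The stems ending in a consonant (hifiv → hihifiv, gewutik → gegewutik, bimesop → bibimesop) repeat the first consonant+vowel as a prefix.
So paruv → paparuv.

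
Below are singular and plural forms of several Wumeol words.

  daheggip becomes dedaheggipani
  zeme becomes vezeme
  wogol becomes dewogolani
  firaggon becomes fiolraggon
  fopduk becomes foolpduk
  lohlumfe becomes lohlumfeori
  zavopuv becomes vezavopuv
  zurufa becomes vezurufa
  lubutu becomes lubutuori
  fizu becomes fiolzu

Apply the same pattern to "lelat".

lelatori

fizu and lubutu both end in -u yet inflect differently (fiolzu, lubutuori), so the final letter is not what conditions the rule; the first letter is.
"lelat" begins with l-. The stems beginning with l- (lohlumfe → lohlumfeori, lubutu → lubutuori) add -ori.
The other patterns: stems beginning with f- insert -ol- after the first vowel; stems beginning with z- add the prefix ve-; stems beginning with d- or w- add de- … -ani around the stem.
So lelat → lelatori.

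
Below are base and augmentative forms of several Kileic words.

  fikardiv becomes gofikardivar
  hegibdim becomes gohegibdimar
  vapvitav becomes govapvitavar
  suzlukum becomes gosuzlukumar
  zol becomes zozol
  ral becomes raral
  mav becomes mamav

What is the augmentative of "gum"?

gugum

fikardiv and mav both end in -v yet inflect differently (gofikardivar, mamav), so the final letter is not what conditions the rule; the number of vowels is.
"gum" has 1 vowel. The stems with 1 vowel (ral → raral, mav → mamav, zol → zozol) repeat the first consonant+vowel as a prefix.
The other pattern: stems with 3 vowels add go- … -ar around the stem.
So gum → gugum.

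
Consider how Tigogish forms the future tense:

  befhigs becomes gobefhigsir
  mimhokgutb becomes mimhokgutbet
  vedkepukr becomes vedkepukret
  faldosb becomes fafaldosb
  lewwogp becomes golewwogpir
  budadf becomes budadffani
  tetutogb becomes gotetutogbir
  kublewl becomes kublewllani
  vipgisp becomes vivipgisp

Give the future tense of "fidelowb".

tetutogb and mimhokgutb both end in -b yet inflect differently (gotetutogbir, mimhokgutbet), so the final letter is not what conditions the rule; the second-to-last letter is.
"fidelowb" has second-to-last letter 'w'. The one such stem in the data (kublewl → kublewllani) doubles the final consonant and adds -ani (as does budadf), so the same rule applies.
The other patterns: stems whose second-to-last letter is 'g' add go- … -ir around the stem; stems whose second-to-last letter is 'k' or 't' add -et; stems whose second-to-last letter is 's' repeat the first consonant+vowel as a prefix.
So fidelowb → fidelowbbani.

fidelowbbani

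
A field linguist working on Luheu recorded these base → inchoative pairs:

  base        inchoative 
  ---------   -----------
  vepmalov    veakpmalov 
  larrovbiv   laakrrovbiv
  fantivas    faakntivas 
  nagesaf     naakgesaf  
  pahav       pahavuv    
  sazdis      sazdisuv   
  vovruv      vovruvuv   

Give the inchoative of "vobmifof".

voakbmifof

vepmalov and pahav both end in -v yet inflect differently (veakpmalov, pahavuv), so the final letter is not what conditions the rule; the number of vowels is.
"vobmifof" has 3 vowels. The stems with 3 vowels (vepmalov → veakpmalov, larrovbiv → laakrrovbiv, fantivas → faakntivas) insert -ak- after the first vowel.
The other pattern: stems with 2 vowels add -uv.
So vobmifof → voakbmifof.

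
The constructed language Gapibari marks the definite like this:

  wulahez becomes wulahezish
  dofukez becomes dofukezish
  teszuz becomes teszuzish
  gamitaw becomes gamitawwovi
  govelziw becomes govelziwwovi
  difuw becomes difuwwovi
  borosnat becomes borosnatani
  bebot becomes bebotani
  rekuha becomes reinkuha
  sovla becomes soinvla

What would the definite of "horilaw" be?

horilawwovi

teszuz and difuw both have last vowel 'u' yet inflect differently (teszuzish, difuwwovi), so the last vowel is not what conditions the rule; the final letter is.
"horilaw" ends in -w. The stems ending in -w (gamitaw → gamitawwovi, govelziw → govelziwwovi, difuw → difuwwovi) double the final consonant and add -ovi.
So horilaw → horilawwovi.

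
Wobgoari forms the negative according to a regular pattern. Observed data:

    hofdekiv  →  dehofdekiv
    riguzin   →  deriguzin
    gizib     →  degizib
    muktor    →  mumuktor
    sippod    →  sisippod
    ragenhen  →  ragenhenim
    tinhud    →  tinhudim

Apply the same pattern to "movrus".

movrusim

"movrus" has last vowel 'u'. The one such stem in the data (tinhud → tinhudim) adds -im, so the same rule applies.
The other patterns: stems whose last vowel is 'i' add the prefix de-; stems whose last vowel is 'o' repeat the first consonant+vowel as a prefix.
So movrus → movrusim.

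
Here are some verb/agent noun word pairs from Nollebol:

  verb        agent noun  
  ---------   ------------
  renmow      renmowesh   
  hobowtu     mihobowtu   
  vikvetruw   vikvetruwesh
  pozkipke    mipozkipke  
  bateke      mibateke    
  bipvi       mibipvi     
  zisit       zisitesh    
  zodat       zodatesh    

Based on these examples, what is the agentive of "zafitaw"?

zafitawesh

"zafitaw" ends in a consonant. The stems ending in a consonant (zisit → zisitesh, vikvetruw → vikvetruwesh, zodat → zodatesh) add -esh.
The other pattern: stems ending in a vowel add the prefix mi-.
So zafitaw → zafitawesh.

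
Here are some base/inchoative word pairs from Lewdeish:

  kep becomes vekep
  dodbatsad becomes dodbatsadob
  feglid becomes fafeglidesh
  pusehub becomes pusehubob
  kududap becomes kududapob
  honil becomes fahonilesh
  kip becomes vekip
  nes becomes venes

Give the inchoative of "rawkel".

farawkelesh

"rawkel" has 2 vowels. The stems with 2 vowels (feglid → fafeglidesh, honil → fahonilesh) add fa- … -esh around the stem.
The other patterns: stems with 1 vowel add the prefix ve-; stems with 3 vowels add -ob.
So rawkel → farawkelesh.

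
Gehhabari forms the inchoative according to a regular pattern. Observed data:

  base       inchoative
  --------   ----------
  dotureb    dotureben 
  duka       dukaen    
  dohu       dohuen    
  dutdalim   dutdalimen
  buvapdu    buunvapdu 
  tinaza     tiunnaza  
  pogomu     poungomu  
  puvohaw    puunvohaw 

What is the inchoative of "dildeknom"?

dohu and buvapdu both end in -u yet inflect differently (dohuen, buunvapdu), so the final letter is not what conditions the rule; the first letter is.
"dildeknom" begins with d-. The stems beginning with d- (dotureb → dotureben, duka → dukaen, dohu → dohuen) add -en.
So dildeknom → dildeknomen.

dildeknomen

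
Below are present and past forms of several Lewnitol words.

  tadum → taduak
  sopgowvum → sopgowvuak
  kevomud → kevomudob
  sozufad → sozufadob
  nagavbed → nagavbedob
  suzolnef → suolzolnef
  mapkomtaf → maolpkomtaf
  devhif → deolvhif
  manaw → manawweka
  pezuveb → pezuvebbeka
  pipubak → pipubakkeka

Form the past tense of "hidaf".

tadum and kevomud both have last vowel 'u' yet inflect differently (taduak, kevomudob), so the last vowel is not what conditions the rule; the final letter is.
"hidaf" ends in -f. The stems ending in -f (suzolnef → suolzolnef, mapkomtaf → maolpkomtaf, devhif → deolvhif) insert -ol- after the first vowel.
So hidaf → hioldaf.

hioldaf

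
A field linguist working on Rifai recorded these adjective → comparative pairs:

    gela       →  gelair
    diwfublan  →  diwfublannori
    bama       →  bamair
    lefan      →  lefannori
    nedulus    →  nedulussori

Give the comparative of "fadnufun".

fadnufunnori

bama and diwfublan both have last vowel 'a' yet inflect differently (bamair, diwfublannori), so the last vowel is not what conditions the rule; whether the stem ends in a vowel or a consonant is.
"fadnufun" ends in a consonant. The stems ending in a consonant (nedulus → nedulussori, diwfublan → diwfublannori, lefan → lefannori) double the final consonant and add -ori.
So fadnufun → fadnufunnori.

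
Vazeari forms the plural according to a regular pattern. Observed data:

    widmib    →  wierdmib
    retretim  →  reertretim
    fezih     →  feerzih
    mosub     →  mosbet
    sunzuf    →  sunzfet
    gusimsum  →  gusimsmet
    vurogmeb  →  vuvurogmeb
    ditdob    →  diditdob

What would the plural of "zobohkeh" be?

widmib and mosub both end in -b yet inflect differently (wierdmib, mosbet), so the final letter is not what conditions the rule; the last vowel is.
"zobohkeh" has last vowel 'e'. The one such stem in the data (vurogmeb → vuvurogmeb) repeats the first consonant+vowel as a prefix (as does ditdob), so the same rule applies.
The other patterns: stems whose last vowel is 'i' insert -er- after the first vowel; stems whose last vowel is 'u' delete the last vowel and add -et.
So zobohkeh → zozobohkeh.

zozobohkeh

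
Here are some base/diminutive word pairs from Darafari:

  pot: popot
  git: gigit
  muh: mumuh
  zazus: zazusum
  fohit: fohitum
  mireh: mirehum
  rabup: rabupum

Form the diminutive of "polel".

pot and fohit both end in -t yet inflect differently (popot, fohitum), so the final letter is not what conditions the rule; the number of vowels is.
"polel" has 2 vowels. The stems with 2 vowels (zazus → zazusum, fohit → fohitum, mireh → mirehum) add -um.
So polel → polelum.

polelum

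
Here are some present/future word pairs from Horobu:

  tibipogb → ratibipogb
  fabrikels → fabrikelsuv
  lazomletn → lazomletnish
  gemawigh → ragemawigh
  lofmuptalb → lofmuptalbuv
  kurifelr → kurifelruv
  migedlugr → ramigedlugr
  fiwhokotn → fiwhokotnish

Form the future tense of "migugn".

ramigugn

lofmuptalb and tibipogb both end in -b yet inflect differently (lofmuptalbuv, ratibipogb), so the final letter is not what conditions the rule; the second-to-last letter is.
"migugn" has second-to-last letter 'g'. The stems whose second-to-last letter is 'g' (tibipogb → ratibipogb, gemawigh → ragemawigh, migedlugr → ramigedlugr) add the prefix ra-.
So migugn → ramigugn.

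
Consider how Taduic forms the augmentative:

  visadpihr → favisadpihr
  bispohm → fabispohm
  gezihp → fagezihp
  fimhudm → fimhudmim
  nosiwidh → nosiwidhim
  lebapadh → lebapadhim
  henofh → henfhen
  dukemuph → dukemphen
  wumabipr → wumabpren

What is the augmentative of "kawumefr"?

bispohm and fimhudm both end in -m yet inflect differently (fabispohm, fimhudmim), so the final letter is not what conditions the rule; the second-to-last letter is.
"kawumefr" has second-to-last letter 'f'. The one such stem in the data (henofh → henfhen) deletes the last vowel and adds -en (as do dukemuph, wumabipr), so the same rule applies.
The other patterns: stems whose second-to-last letter is 'h' add the prefix fa-; stems whose second-to-last letter is 'd' add -im.
So kawumefr → kawumfren.

kawumfren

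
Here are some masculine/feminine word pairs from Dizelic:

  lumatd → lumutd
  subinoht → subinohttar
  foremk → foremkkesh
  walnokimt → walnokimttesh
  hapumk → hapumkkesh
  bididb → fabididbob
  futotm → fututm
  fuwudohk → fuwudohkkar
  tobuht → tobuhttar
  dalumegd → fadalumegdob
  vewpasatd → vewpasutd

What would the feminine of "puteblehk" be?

fuwudohk and hapumk both end in -k yet inflect differently (fuwudohkkar, hapumkkesh), so the final letter is not what conditions the rule; the second-to-last letter is.
"puteblehk" has second-to-last letter 'h'. The stems whose second-to-last letter is 'h' (tobuht → tobuhttar, subinoht → subinohttar, fuwudohk → fuwudohkkar) double the final consonant and add -ar.
So puteblehk → puteblehkkar.

puteblehkkar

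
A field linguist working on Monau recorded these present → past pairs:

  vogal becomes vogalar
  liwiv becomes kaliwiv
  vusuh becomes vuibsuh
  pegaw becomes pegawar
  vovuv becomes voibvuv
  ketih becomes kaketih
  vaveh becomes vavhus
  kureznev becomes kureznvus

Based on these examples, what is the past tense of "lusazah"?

vusuh and ketih both end in -h yet inflect differently (vuibsuh, kaketih), so the final letter is not what conditions the rule; the last vowel is.
"lusazah" has last vowel 'a'. The stems whose last vowel is 'a' (vogal → vogalar, pegaw → pegawar) add -ar.
So lusazah → lusazahar.

lusazahar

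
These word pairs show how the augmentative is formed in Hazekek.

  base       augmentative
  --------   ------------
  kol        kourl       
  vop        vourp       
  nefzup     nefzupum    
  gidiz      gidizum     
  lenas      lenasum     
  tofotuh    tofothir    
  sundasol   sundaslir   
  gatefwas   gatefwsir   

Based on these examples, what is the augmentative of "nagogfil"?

vop and nefzup both end in -p yet inflect differently (vourp, nefzupum), so the final letter is not what conditions the rule; the number of vowels is.
"nagogfil" has 3 vowels. The stems with 3 vowels (tofotuh → tofothir, sundasol → sundaslir, gatefwas → gatefwsir) delete the last vowel and add -ir.
So nagogfil → nagogflir.

nagogflir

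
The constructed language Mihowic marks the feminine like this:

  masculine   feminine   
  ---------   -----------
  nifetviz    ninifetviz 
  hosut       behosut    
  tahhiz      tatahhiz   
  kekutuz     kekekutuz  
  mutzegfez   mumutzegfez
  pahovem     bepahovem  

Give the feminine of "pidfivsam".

bepidfivsam

mutzegfez and pahovem both have last vowel 'e' yet inflect differently (mumutzegfez, bepahovem), so the last vowel is not what conditions the rule; the final letter is.
"pidfivsam" ends in -m. The one such stem in the data (pahovem → bepahovem) adds the prefix be-, so the same rule applies.
The other pattern: stems ending in -z repeat the first consonant+vowel as a prefix.
So pidfivsam → bepidfivsam.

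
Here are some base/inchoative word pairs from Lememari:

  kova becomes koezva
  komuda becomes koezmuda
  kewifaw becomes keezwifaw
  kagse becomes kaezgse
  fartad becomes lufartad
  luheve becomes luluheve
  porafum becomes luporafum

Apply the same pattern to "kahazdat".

kagse and luheve both end in -e yet inflect differently (kaezgse, luluheve), so the final letter is not what conditions the rule; the first letter is.
"kahazdat" begins with k-. The stems beginning with k- (kova → koezva, komuda → koezmuda, kewifaw → keezwifaw) insert -ez- after the first vowel.
So kahazdat → kaezhazdat.

kaezhazdat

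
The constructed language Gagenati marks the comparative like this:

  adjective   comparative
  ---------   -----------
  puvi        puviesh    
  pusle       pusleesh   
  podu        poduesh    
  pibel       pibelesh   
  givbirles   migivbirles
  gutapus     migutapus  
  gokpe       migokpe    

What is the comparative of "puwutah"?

puwutahesh

pusle and gokpe both end in -e yet inflect differently (pusleesh, migokpe), so the final letter is not what conditions the rule; the first letter is.
"puwutah" begins with p-. The stems beginning with p- (puvi → puviesh, pusle → pusleesh, podu → poduesh) add -esh.
The other pattern: stems beginning with g- add the prefix mi-.
So puwutah → puwutahesh.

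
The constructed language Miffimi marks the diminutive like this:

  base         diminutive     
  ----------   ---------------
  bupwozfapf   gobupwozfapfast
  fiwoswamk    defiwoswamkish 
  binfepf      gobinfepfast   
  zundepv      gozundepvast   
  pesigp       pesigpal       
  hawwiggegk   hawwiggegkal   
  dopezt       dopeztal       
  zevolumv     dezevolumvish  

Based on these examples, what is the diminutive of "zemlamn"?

dezemlamnish

zevolumv and zundepv both end in -v yet inflect differently (dezevolumvish, gozundepvast), so the final letter is not what conditions the rule; the second-to-last letter is.
"zemlamn" has second-to-last letter 'm'. The stems whose second-to-last letter is 'm' (fiwoswamk → defiwoswamkish, zevolumv → dezevolumvish) add de- … -ish around the stem.
So zemlamn → dezemlamnish.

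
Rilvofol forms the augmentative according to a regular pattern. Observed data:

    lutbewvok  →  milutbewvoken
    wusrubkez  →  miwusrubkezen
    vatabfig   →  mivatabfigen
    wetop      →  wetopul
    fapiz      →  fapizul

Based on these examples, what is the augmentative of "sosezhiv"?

misosezhiven

wusrubkez and fapiz both end in -z yet inflect differently (miwusrubkezen, fapizul), so the final letter is not what conditions the rule; the number of vowels is.
"sosezhiv" has 3 vowels. The stems with 3 vowels (lutbewvok → milutbewvoken, wusrubkez → miwusrubkezen, vatabfig → mivatabfigen) add mi- … -en around the stem.
So sosezhiv → misosezhiven.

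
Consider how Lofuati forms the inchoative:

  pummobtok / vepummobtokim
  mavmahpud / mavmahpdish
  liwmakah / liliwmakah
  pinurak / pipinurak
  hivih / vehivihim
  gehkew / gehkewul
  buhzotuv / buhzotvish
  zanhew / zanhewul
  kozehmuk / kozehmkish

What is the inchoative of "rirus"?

kozehmuk and pinurak both end in -k yet inflect differently (kozehmkish, pipinurak), so the final letter is not what conditions the rule; the last vowel is.
"rirus" has last vowel 'u'. The stems whose last vowel is 'u' (kozehmuk → kozehmkish, buhzotuv → buhzotvish, mavmahpud → mavmahpdish) delete the last vowel and add -ish.
So rirus → rirsish.

rirsish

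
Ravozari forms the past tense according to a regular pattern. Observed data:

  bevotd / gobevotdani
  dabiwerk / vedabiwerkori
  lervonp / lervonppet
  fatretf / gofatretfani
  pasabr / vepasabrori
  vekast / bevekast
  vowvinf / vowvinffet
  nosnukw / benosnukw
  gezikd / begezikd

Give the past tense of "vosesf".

bevosesf

vowvinf and fatretf both end in -f yet inflect differently (vowvinffet, gofatretfani), so the final letter is not what conditions the rule; the second-to-last letter is.
"vosesf" has second-to-last letter 's'. The one such stem in the data (vekast → bevekast) adds the prefix be-, so the same rule applies.
The other patterns: stems whose second-to-last letter is 'b' or 'r' add ve- … -ori around the stem; stems whose second-to-last letter is 'n' double the final consonant and add -et; stems whose second-to-last letter is 't' add go- … -ani around the stem.
So vosesf → bevosesf.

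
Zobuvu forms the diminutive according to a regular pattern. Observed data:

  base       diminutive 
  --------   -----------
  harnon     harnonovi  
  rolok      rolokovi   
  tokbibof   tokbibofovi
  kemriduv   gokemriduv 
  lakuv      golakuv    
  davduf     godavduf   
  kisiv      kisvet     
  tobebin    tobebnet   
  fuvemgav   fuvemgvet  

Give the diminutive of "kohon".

tokbibof and davduf both end in -f yet inflect differently (tokbibofovi, godavduf), so the final letter is not what conditions the rule; the last vowel is.
"kohon" has last vowel 'o'. The stems whose last vowel is 'o' (harnon → harnonovi, rolok → rolokovi, tokbibof → tokbibofovi) add -ovi.
The other patterns: stems whose last vowel is 'u' add the prefix go-; stems whose last vowel is 'a' or 'i' delete the last vowel and add -et.
So kohon → kohonovi.

kohonovi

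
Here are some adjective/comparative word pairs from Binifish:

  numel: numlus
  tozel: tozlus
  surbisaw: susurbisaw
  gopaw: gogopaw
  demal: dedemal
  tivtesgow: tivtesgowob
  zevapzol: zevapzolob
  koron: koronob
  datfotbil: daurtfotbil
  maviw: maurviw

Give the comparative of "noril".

numel and demal both end in -l yet inflect differently (numlus, dedemal), so the final letter is not what conditions the rule; the last vowel is.
"noril" has last vowel 'i'. The stems whose last vowel is 'i' (datfotbil → daurtfotbil, maviw → maurviw) insert -ur- after the first vowel.
So noril → nourril.

nourril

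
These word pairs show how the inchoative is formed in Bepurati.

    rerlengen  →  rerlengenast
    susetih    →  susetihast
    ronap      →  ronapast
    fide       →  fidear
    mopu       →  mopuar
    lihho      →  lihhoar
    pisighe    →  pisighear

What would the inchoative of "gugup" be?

gugupast

rerlengen and fide both have last vowel 'e' yet inflect differently (rerlengenast, fidear), so the last vowel is not what conditions the rule; whether the stem ends in a vowel or a consonant is.
"gugup" ends in a consonant. The stems ending in a consonant (rerlengen → rerlengenast, susetih → susetihast, ronap → ronapast) add -ast.
So gugup → gugupast.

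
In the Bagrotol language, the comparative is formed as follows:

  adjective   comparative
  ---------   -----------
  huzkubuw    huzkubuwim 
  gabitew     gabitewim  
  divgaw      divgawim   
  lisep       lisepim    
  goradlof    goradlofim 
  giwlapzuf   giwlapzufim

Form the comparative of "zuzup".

Every pair shown (huzkubuw → huzkubuwim, gabitew → gabitewim, divgaw → divgawim, …) follows the same rule: add -im.
So zuzup → zuzupim.

zuzupim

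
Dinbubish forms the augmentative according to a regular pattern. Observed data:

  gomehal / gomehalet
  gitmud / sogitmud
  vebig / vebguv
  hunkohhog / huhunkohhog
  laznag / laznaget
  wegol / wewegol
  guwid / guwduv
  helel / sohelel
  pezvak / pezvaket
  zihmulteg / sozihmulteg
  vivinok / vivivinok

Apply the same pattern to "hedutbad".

guwid and gitmud both end in -d yet inflect differently (guwduv, sogitmud), so the final letter is not what conditions the rule; the last vowel is.
"hedutbad" has last vowel 'a'. The stems whose last vowel is 'a' (pezvak → pezvaket, gomehal → gomehalet, laznag → laznaget) add -et.
So hedutbad → hedutbadet.

hedutbadet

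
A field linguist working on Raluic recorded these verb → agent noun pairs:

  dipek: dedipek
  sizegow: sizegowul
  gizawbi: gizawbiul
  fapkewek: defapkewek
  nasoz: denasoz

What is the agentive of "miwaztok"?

demiwaztok

"miwaztok" ends in -k. The stems ending in -k (fapkewek → defapkewek, dipek → dedipek) add the prefix de-.
The other pattern: stems ending in -i or -w add -ul.
So miwaztok → demiwaztok.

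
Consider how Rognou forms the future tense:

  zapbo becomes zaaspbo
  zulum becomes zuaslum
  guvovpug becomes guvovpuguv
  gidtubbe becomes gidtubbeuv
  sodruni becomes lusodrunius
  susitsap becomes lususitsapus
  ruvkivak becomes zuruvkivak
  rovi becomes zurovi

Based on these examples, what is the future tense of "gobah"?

sodruni and rovi both end in -i yet inflect differently (lusodrunius, zurovi), so the final letter is not what conditions the rule; the first letter is.
"gobah" begins with g-. The stems beginning with g- (guvovpug → guvovpuguv, gidtubbe → gidtubbeuv) add -uv.
The other patterns: stems beginning with z- insert -as- after the first vowel; stems beginning with s- add lu- … -us around the stem; stems beginning with r- add the prefix zu-.
So gobah → gobahuv.

gobahuv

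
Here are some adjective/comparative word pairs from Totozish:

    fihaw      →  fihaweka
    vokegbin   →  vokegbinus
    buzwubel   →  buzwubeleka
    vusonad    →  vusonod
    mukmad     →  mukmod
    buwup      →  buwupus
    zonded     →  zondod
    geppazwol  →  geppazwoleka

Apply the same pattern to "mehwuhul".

mehwuhuleka

buzwubel and zonded both have last vowel 'e' yet inflect differently (buzwubeleka, zondod), so the last vowel is not what conditions the rule; the final letter is.
"mehwuhul" ends in -l. The stems ending in -l (geppazwol → geppazwoleka, buzwubel → buzwubeleka) add -eka.
The other patterns: stems ending in -d change the last vowel to 'o'; stems ending in -n or -p add -us.
So mehwuhul → mehwuhuleka.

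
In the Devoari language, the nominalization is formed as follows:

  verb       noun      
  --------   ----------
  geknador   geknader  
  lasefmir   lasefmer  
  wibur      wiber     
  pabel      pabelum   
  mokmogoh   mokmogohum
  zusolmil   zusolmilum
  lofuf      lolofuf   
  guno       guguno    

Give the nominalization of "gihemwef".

gigihemwef

geknador and mokmogoh both have last vowel 'o' yet inflect differently (geknader, mokmogohum), so the last vowel is not what conditions the rule; the final letter is.
"gihemwef" ends in -f. The one such stem in the data (lofuf → lolofuf) repeats the first consonant+vowel as a prefix (as does guno), so the same rule applies.
The other patterns: stems ending in -r change the last vowel to 'e'; stems ending in -h or -l add -um.
So gihemwef → gigihemwef.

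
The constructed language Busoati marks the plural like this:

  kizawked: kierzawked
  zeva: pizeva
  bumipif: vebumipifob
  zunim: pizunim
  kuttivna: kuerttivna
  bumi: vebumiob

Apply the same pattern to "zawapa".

pizawapa

zeva and kuttivna both end in -a yet inflect differently (pizeva, kuerttivna), so the final letter is not what conditions the rule; the first letter is.
"zawapa" begins with z-. The stems beginning with z- (zeva → pizeva, zunim → pizunim) add the prefix pi-.
So zawapa → pizawapa.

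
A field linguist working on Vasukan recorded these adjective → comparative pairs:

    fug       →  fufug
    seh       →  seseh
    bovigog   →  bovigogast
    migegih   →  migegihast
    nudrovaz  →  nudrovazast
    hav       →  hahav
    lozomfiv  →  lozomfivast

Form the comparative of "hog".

hohog

lozomfiv and hav both end in -v yet inflect differently (lozomfivast, hahav), so the final letter is not what conditions the rule; the number of vowels is.
"hog" has 1 vowel. The stems with 1 vowel (hav → hahav, seh → seseh, fug → fufug) repeat the first consonant+vowel as a prefix.
The other pattern: stems with 3 vowels add -ast.
So hog → hohog.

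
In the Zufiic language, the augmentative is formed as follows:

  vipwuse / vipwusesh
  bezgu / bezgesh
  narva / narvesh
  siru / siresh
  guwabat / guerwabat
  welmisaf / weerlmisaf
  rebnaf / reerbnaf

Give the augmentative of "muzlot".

narva and guwabat both have last vowel 'a' yet inflect differently (narvesh, guerwabat), so the last vowel is not what conditions the rule; whether the stem ends in a vowel or a consonant is.
"muzlot" ends in a consonant. The stems ending in a consonant (guwabat → guerwabat, welmisaf → weerlmisaf, rebnaf → reerbnaf) insert -er- after the first vowel.
The other pattern: stems ending in a vowel drop the final letter and add -esh.
So muzlot → muerzlot.

muerzlot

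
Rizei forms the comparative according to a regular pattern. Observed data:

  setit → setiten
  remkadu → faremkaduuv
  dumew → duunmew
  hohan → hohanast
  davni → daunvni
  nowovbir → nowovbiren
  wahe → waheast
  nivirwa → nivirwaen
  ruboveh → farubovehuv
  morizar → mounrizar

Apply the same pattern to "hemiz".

nowovbir and morizar both end in -r yet inflect differently (nowovbiren, mounrizar), so the final letter is not what conditions the rule; the first letter is.
"hemiz" begins with h-. The one such stem in the data (hohan → hohanast) adds -ast, so the same rule applies.
The other patterns: stems beginning with n- or s- add -en; stems beginning with d- or m- insert -un- after the first vowel; stems beginning with r- add fa- … -uv around the stem.
So hemiz → hemizast.

hemizast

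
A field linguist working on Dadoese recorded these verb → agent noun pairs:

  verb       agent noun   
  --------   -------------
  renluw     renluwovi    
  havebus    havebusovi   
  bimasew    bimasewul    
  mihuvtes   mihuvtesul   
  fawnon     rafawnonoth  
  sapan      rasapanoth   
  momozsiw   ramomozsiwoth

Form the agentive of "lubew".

"lubew" has last vowel 'e'. The stems whose last vowel is 'e' (bimasew → bimasewul, mihuvtes → mihuvtesul) add -ul.
The other patterns: stems whose last vowel is 'u' add -ovi; stems whose last vowel is 'a', 'i' or 'o' add ra- … -oth around the stem.
So lubew → lubewul.

lubewul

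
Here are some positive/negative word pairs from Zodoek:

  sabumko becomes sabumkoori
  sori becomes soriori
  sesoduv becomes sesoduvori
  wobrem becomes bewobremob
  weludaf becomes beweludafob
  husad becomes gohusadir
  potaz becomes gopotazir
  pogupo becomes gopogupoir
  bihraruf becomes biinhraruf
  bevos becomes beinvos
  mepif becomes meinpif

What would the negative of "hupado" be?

sabumko and pogupo both end in -o yet inflect differently (sabumkoori, gopogupoir), so the final letter is not what conditions the rule; the first letter is.
"hupado" begins with h-. The one such stem in the data (husad → gohusadir) adds go- … -ir around the stem, so the same rule applies.
The other patterns: stems beginning with s- add -ori; stems beginning with w- add be- … -ob around the stem; stems beginning with b- or m- insert -in- after the first vowel.
So hupado → gohupadoir.

gohupadoir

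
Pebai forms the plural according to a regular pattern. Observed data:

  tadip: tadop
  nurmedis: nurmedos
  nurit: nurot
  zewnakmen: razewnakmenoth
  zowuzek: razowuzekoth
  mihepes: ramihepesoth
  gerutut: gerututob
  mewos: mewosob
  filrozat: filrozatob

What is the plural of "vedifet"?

ravedifetoth

nurmedis and mihepes both end in -s yet inflect differently (nurmedos, ramihepesoth), so the final letter is not what conditions the rule; the last vowel is.
"vedifet" has last vowel 'e'. The stems whose last vowel is 'e' (zewnakmen → razewnakmenoth, zowuzek → razowuzekoth, mihepes → ramihepesoth) add ra- … -oth around the stem.
So vedifet → ravedifetoth.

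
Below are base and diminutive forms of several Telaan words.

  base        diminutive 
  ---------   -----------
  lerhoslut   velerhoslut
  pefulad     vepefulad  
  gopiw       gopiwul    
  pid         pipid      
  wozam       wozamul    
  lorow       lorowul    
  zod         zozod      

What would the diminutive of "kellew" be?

kellewul

zod and pefulad both end in -d yet inflect differently (zozod, vepefulad), so the final letter is not what conditions the rule; the number of vowels is.
"kellew" has 2 vowels. The stems with 2 vowels (lorow → lorowul, wozam → wozamul, gopiw → gopiwul) add -ul.
The other patterns: stems with 1 vowel repeat the first consonant+vowel as a prefix; stems with 3 vowels add the prefix ve-.
So kellew → kellewul.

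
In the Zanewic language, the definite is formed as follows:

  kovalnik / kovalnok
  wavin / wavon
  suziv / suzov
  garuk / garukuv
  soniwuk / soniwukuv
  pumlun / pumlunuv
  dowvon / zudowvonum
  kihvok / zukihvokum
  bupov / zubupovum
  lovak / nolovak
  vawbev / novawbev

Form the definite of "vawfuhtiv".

vawfuhtov

kovalnik and garuk both end in -k yet inflect differently (kovalnok, garukuv), so the final letter is not what conditions the rule; the last vowel is.
"vawfuhtiv" has last vowel 'i'. The stems whose last vowel is 'i' (kovalnik → kovalnok, wavin → wavon, suziv → suzov) change the last vowel to 'o'.
So vawfuhtiv → vawfuhtov.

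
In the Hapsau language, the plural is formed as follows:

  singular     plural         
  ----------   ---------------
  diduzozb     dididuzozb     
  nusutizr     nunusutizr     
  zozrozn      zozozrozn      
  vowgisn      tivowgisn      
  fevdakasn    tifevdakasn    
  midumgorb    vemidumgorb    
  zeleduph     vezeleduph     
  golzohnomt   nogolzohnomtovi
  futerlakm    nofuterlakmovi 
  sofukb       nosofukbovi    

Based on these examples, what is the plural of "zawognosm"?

tizawognosm

zozrozn and vowgisn both end in -n yet inflect differently (zozozrozn, tivowgisn), so the final letter is not what conditions the rule; the second-to-last letter is.
"zawognosm" has second-to-last letter 's'. The stems whose second-to-last letter is 's' (vowgisn → tivowgisn, fevdakasn → tifevdakasn) add the prefix ti-.
The other patterns: stems whose second-to-last letter is 'z' repeat the first consonant+vowel as a prefix; stems whose second-to-last letter is 'p' or 'r' add the prefix ve-; stems whose second-to-last letter is 'k' or 'm' add no- … -ovi around the stem.
So zawognosm → tizawognosm.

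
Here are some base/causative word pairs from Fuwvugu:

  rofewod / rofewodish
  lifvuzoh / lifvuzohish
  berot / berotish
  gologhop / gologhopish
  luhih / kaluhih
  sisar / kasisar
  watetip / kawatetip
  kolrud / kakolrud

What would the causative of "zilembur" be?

kazilembur

lifvuzoh and luhih both end in -h yet inflect differently (lifvuzohish, kaluhih), so the final letter is not what conditions the rule; the last vowel is.
"zilembur" has last vowel 'u'. The one such stem in the data (kolrud → kakolrud) adds the prefix ka-, so the same rule applies.
So zilembur → kazilembur.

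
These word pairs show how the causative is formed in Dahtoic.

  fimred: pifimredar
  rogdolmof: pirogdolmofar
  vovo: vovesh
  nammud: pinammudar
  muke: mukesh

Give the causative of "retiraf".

piretirafar

muke and fimred both have last vowel 'e' yet inflect differently (mukesh, pifimredar), so the last vowel is not what conditions the rule; whether the stem ends in a vowel or a consonant is.
"retiraf" ends in a consonant. The stems ending in a consonant (fimred → pifimredar, rogdolmof → pirogdolmofar, nammud → pinammudar) add pi- … -ar around the stem.
The other pattern: stems ending in a vowel drop the final letter and add -esh.
So retiraf → piretirafar.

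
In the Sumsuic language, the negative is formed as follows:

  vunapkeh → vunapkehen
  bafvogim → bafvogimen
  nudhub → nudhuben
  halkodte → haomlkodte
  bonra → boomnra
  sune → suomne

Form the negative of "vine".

vunapkeh and halkodte both have last vowel 'e' yet inflect differently (vunapkehen, haomlkodte), so the last vowel is not what conditions the rule; whether the stem ends in a vowel or a consonant is.
"vine" ends in a vowel. The stems ending in a vowel (halkodte → haomlkodte, bonra → boomnra, sune → suomne) insert -om- after the first vowel.
The other pattern: stems ending in a consonant add -en.
So vine → viomne.

viomne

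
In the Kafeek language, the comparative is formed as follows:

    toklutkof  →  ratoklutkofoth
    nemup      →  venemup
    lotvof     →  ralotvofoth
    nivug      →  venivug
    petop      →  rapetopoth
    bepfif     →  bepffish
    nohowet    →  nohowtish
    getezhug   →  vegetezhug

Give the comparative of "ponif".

petop and nemup both end in -p yet inflect differently (rapetopoth, venemup), so the final letter is not what conditions the rule; the last vowel is.
"ponif" has last vowel 'i'. The one such stem in the data (bepfif → bepffish) deletes the last vowel and adds -ish (as does nohowet), so the same rule applies.
So ponif → ponfish.

ponfish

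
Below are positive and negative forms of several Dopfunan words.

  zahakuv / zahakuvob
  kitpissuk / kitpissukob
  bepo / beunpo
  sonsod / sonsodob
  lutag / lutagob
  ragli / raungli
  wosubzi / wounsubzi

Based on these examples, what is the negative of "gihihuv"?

bepo and sonsod both have last vowel 'o' yet inflect differently (beunpo, sonsodob), so the last vowel is not what conditions the rule; whether the stem ends in a vowel or a consonant is.
"gihihuv" ends in a consonant. The stems ending in a consonant (sonsod → sonsodob, kitpissuk → kitpissukob, zahakuv → zahakuvob) add -ob.
So gihihuv → gihihuvob.

gihihuvob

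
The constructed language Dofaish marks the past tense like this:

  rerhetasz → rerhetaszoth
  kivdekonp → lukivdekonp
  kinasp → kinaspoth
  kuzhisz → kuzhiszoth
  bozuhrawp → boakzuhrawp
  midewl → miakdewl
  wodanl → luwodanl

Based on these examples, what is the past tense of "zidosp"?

zidospoth

"zidosp" has second-to-last letter 's'. The stems whose second-to-last letter is 's' (rerhetasz → rerhetaszoth, kuzhisz → kuzhiszoth, kinasp → kinaspoth) add -oth.
So zidosp → zidospoth.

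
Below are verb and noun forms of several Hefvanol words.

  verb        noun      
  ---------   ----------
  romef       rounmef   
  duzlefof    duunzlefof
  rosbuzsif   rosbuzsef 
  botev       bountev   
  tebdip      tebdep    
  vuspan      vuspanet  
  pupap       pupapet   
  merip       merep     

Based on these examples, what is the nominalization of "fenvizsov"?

pupap and merip both end in -p yet inflect differently (pupapet, merep), so the final letter is not what conditions the rule; the last vowel is.
"fenvizsov" has last vowel 'o'. The one such stem in the data (duzlefof → duunzlefof) inserts -un- after the first vowel (as do romef, botev), so the same rule applies.
The other patterns: stems whose last vowel is 'a' add -et; stems whose last vowel is 'i' change the last vowel to 'e'.
So fenvizsov → feunnvizsov.

feunnvizsov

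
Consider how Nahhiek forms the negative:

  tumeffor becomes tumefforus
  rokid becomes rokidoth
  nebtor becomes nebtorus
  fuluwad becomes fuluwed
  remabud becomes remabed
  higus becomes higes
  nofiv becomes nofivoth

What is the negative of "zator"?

fuluwad and rokid both end in -d yet inflect differently (fuluwed, rokidoth), so the final letter is not what conditions the rule; the last vowel is.
"zator" has last vowel 'o'. The stems whose last vowel is 'o' (tumeffor → tumefforus, nebtor → nebtorus) add -us.
So zator → zatorus.

zatorus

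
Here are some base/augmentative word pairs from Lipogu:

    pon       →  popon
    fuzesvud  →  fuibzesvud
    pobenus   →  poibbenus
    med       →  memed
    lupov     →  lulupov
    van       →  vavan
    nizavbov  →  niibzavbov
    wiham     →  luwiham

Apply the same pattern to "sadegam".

lupov and nizavbov both end in -v yet inflect differently (lulupov, niibzavbov), so the final letter is not what conditions the rule; the number of vowels is.
"sadegam" has 3 vowels. The stems with 3 vowels (nizavbov → niibzavbov, fuzesvud → fuibzesvud, pobenus → poibbenus) insert -ib- after the first vowel.
The other patterns: stems with 1 vowel repeat the first consonant+vowel as a prefix; stems with 2 vowels add the prefix lu-.
So sadegam → saibdegam.

saibdegam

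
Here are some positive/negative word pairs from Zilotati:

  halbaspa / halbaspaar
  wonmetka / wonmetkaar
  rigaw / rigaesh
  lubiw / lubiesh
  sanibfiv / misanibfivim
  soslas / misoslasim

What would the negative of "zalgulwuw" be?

zalgulwuesh

"zalgulwuw" ends in -w. The stems ending in -w (rigaw → rigaesh, lubiw → lubiesh) drop the final letter and add -esh.
The other patterns: stems ending in -a add -ar; stems ending in -s or -v add mi- … -im around the stem.
So zalgulwuw → zalgulwuesh.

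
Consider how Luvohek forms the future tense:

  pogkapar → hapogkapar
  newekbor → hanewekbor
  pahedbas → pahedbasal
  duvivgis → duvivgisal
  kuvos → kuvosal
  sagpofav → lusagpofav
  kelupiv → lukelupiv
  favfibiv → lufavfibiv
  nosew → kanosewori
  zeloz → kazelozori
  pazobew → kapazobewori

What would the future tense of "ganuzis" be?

ganuzisal

pogkapar and pahedbas both have last vowel 'a' yet inflect differently (hapogkapar, pahedbasal), so the last vowel is not what conditions the rule; the final letter is.
"ganuzis" ends in -s. The stems ending in -s (pahedbas → pahedbasal, duvivgis → duvivgisal, kuvos → kuvosal) add -al.
The other patterns: stems ending in -r add the prefix ha-; stems ending in -v add the prefix lu-; stems ending in -w or -z add ka- … -ori around the stem.
So ganuzis → ganuzisal.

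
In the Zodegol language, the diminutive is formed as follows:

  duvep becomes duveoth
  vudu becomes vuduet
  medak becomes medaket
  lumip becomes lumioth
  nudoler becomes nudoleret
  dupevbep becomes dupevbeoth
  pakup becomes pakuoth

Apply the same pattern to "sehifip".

pakup and vudu both have last vowel 'u' yet inflect differently (pakuoth, vuduet), so the last vowel is not what conditions the rule; the final letter is.
"sehifip" ends in -p. The stems ending in -p (lumip → lumioth, duvep → duveoth, dupevbep → dupevbeoth) drop the final letter and add -oth.
So sehifip → sehifioth.

sehifioth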